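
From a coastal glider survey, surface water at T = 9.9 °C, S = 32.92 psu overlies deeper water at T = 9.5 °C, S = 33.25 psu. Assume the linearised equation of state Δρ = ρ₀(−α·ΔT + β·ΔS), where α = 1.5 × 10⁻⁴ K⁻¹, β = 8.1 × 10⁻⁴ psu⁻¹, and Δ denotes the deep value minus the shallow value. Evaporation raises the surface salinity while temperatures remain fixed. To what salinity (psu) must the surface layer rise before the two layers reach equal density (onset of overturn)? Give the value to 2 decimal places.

33.32 psu

Neutral buoyancy requires −α(T_deep − T_surf) + β(S_deep − S_surf′) = 0.
S_surf′ = S_deep − (α/β)·ΔT = 33.25 − (1.5 × 10⁻⁴/8.1 × 10⁻⁴)·(-0.4) = 33.3241 psu.
Increase required: 33.3241 − 32.92 = 0.4041 psu.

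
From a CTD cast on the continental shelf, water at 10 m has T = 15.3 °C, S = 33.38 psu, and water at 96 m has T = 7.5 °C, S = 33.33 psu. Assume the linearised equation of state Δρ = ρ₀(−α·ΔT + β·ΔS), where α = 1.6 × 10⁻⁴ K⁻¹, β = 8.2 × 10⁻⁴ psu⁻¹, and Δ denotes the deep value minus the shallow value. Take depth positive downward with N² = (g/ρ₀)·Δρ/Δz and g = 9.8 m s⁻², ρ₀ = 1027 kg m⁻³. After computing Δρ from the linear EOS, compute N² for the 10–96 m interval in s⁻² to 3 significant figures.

ΔT = -7.8 K, ΔS = -0.05 psu (deep − shallow).
Δρ/ρ₀ = −αΔT + βΔS = 1.248 × 10⁻³ − 4.10 × 10⁻⁵ = 1.207 × 10⁻³, so Δρ ≈ 1.240 kg m⁻³.
N² = (g/ρ₀)·Δρ/Δz = g·(Δρ/ρ₀)/Δz = 9.8 × 1.207 × 10⁻³ / 86 = 1.3754 × 10⁻⁴ s⁻² ≈ 1.38 × 10⁻⁴ s⁻².

1.38 × 10⁻⁴ s⁻²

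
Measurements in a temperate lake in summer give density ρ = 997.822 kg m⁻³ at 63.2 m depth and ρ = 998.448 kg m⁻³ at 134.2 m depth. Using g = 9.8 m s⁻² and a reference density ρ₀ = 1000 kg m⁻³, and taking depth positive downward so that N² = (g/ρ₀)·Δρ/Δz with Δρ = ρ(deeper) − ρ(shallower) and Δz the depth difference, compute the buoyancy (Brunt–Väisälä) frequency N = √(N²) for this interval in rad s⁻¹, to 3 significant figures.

9.30 × 10⁻³ rad s⁻¹

Δρ = 998.448 − 997.822 = 0.626 kg m⁻³ over Δz = 134.2 − 63.2 = 71 m.
N² = (9.8/1000) × (0.626/71) = 8.6406 × 10⁻⁵ s⁻².
N = √(8.6406 × 10⁻⁵) = 9.2955 × 10⁻³ rad s⁻¹ ≈ 9.30 × 10⁻³ rad s⁻¹.
A positive N² confirms static stability across the interval.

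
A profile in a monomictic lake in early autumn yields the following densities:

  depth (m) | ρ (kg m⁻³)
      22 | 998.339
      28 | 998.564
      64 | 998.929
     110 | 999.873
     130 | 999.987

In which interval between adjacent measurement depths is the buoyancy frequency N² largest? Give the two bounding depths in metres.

22–28 m

Compute the density gradient over each adjacent pair:
  22–28 m: Δρ/Δz = 0.225/6 = 0.037 kg m⁻⁴
  28–64 m: Δρ/Δz = 0.365/36 = 0.010 kg m⁻⁴
  64–110 m: Δρ/Δz = 0.944/46 = 0.021 kg m⁻⁴
  110–130 m: Δρ/Δz = 0.114/20 = 5.7 × 10⁻³ kg m⁻⁴
The largest gradient is in the 22–28 m interval — the pycnocline.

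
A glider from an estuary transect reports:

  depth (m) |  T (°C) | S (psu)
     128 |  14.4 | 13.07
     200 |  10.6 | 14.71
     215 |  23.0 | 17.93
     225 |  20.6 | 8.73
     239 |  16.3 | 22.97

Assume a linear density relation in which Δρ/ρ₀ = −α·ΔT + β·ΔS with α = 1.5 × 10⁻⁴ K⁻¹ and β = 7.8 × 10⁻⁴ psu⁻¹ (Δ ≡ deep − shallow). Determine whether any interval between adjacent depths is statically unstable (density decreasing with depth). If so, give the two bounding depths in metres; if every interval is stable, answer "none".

215–225 m

Evaluate Δρ/ρ₀ = −αΔT + βΔS across each adjacent pair:
  128–200 m: −αΔT+βΔS = −(1.5 × 10⁻⁴)(-3.8)+(7.8 × 10⁻⁴)(+1.64) = 1.8 × 10⁻³ → stable
  200–215 m: −αΔT+βΔS = −(1.5 × 10⁻⁴)(+12.4)+(7.8 × 10⁻⁴)(+3.22) = 6.5 × 10⁻⁴ → stable
  215–225 m: −αΔT+βΔS = −(1.5 × 10⁻⁴)(-2.4)+(7.8 × 10⁻⁴)(-9.20) = -6.8 × 10⁻³ → UNSTABLE
  225–239 m: −αΔT+βΔS = −(1.5 × 10⁻⁴)(-4.3)+(7.8 × 10⁻⁴)(+14.24) = 0.012 → stable
The 215–225 m interval has Δρ < 0: lighter water underlies denser water.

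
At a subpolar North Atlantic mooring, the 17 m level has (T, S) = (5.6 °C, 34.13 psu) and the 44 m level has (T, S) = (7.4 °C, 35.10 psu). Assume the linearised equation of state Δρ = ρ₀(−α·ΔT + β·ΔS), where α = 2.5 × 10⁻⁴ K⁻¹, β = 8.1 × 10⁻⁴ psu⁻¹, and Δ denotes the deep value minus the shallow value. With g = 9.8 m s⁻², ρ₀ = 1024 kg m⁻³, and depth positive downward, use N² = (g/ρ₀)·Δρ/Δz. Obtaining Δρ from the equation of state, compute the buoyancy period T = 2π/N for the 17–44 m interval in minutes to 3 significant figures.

ΔT = +1.8 K, ΔS = +0.97 psu (deep − shallow).
Δρ/ρ₀ = −αΔT + βΔS = -4.50 × 10⁻⁴ + 7.857 × 10⁻⁴ = 3.357 × 10⁻⁴, so Δρ ≈ 0.3438 kg m⁻³.
N² = (g/ρ₀)·Δρ/Δz = g·(Δρ/ρ₀)/Δz = 9.8 × 3.357 × 10⁻⁴ / 27 = 1.2185 × 10⁻⁴ s⁻².
N = √(1.2185 × 10⁻⁴) = 0.011039 rad s⁻¹ → T = 2π/N = 569.18 s = 9.4863 min ≈ 9.49 min.

9.49 min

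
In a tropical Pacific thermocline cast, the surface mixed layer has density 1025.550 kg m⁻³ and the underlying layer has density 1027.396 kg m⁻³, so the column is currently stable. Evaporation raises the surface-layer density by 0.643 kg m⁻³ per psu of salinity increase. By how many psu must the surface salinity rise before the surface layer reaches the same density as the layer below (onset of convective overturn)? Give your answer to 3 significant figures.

2.87 psu

Density deficit of the surface layer: 1027.396 − 1025.550 = 1.846 kg m⁻³.
Required change = 1.846 / 0.643 = 2.87 psu.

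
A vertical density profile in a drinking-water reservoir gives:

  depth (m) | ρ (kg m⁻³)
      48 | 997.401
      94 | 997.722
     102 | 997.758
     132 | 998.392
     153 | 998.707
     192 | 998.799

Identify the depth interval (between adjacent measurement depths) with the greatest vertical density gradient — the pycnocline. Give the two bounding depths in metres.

Compute the density gradient over each adjacent pair:
  48–94 m: Δρ/Δz = 0.321/46 = 7.0 × 10⁻³ kg m⁻⁴
  94–102 m: Δρ/Δz = 0.036/8 = 4.5 × 10⁻³ kg m⁻⁴
  102–132 m: Δρ/Δz = 0.634/30 = 0.021 kg m⁻⁴
  132–153 m: Δρ/Δz = 0.315/21 = 0.015 kg m⁻⁴
  153–192 m: Δρ/Δz = 0.092/39 = 2.4 × 10⁻³ kg m⁻⁴
The largest gradient is in the 102–132 m interval — the pycnocline.

102–132 m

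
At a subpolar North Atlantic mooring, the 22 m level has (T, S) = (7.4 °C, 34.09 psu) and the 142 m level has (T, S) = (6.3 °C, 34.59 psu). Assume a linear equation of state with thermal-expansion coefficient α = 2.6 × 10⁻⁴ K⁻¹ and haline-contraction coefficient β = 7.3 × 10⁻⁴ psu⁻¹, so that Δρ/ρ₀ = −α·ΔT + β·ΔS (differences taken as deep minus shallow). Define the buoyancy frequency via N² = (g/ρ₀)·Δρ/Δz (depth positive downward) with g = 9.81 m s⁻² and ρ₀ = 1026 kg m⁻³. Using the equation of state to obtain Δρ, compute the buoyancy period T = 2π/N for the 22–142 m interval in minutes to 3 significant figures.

ΔT = -1.1 K, ΔS = +0.50 psu (deep − shallow).
Δρ/ρ₀ = −αΔT + βΔS = 2.86 × 10⁻⁴ + 3.65 × 10⁻⁴ = 6.51 × 10⁻⁴, so Δρ ≈ 0.6679 kg m⁻³.
N² = (g/ρ₀)·Δρ/Δz = g·(Δρ/ρ₀)/Δz = 9.81 × 6.51 × 10⁻⁴ / 120 = 5.3219 × 10⁻⁵ s⁻².
N = √(5.3219 × 10⁻⁵) = 7.2951 × 10⁻³ rad s⁻¹ → T = 2π/N = 861.29 s = 14.355 min ≈ 14.4 min.

14.4 min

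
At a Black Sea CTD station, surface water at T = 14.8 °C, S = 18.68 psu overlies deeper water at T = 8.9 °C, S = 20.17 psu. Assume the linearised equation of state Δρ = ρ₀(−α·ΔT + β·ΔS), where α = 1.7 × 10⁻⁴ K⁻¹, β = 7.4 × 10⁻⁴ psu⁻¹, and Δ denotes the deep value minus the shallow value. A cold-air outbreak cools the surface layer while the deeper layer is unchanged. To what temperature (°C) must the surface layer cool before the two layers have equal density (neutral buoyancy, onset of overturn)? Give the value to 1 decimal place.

Neutral buoyancy requires Δρ = 0, i.e. −α(T_deep − T_surf′) + β(S_deep − S_surf) = 0.
T_surf′ = T_deep − (β/α)·ΔS = 8.9 − (7.4 × 10⁻⁴/1.7 × 10⁻⁴)·(+1.49) = 2.414 °C.
Cooling required: 14.8 − (2.414) = 12.386 °C.

2.4 °C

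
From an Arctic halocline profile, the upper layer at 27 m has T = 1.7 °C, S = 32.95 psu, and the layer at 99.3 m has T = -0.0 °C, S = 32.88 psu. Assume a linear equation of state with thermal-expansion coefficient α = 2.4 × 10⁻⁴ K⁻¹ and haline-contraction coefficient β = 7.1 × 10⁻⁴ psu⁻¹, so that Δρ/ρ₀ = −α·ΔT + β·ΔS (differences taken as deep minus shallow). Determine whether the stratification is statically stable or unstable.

stable

ΔT = -0.0 − 1.7 = -1.7 K and ΔS = 32.88 − 32.95 = -0.07 psu (deep − shallow).
−αΔT = 4.08 × 10⁻⁴; βΔS = -4.97 × 10⁻⁵; sum Δρ/ρ₀ = 3.583 × 10⁻⁴.
Δρ/ρ₀ > 0, so Δρ > 0: deeper water is denser → statically stable.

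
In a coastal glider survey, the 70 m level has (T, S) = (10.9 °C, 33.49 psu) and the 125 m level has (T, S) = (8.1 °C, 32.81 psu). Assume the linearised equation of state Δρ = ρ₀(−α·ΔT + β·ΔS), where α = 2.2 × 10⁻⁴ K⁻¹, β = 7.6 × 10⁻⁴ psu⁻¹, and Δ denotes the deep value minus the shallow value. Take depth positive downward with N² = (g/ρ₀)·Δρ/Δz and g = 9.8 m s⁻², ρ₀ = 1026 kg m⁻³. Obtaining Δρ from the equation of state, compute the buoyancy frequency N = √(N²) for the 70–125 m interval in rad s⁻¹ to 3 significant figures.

ΔT = -2.8 K, ΔS = -0.68 psu (deep − shallow).
Δρ/ρ₀ = −αΔT + βΔS = 6.16 × 10⁻⁴ − 5.168 × 10⁻⁴ = 9.92 × 10⁻⁵, so Δρ ≈ 0.1018 kg m⁻³.
N² = (g/ρ₀)·Δρ/Δz = g·(Δρ/ρ₀)/Δz = 9.8 × 9.92 × 10⁻⁵ / 55 = 1.7676 × 10⁻⁵ s⁻².
N = √(1.7676 × 10⁻⁵) = 4.2043 × 10⁻³ rad s⁻¹ ≈ 4.20 × 10⁻³ rad s⁻¹.

4.20 × 10⁻³ rad s⁻¹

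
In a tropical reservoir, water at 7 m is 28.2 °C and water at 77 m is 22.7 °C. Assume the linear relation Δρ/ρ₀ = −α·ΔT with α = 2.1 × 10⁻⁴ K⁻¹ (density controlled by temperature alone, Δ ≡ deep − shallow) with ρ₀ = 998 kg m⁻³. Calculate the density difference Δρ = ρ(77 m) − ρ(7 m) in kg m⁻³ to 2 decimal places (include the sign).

ΔT = -5.5 K, Δρ/ρ₀ = −αΔT = 1.155 × 10⁻³.
Δρ = 998 × (1.155 × 10⁻³) = +1.15 kg m⁻³.
Positive Δρ: denser below, stable.

+1.15 kg m⁻³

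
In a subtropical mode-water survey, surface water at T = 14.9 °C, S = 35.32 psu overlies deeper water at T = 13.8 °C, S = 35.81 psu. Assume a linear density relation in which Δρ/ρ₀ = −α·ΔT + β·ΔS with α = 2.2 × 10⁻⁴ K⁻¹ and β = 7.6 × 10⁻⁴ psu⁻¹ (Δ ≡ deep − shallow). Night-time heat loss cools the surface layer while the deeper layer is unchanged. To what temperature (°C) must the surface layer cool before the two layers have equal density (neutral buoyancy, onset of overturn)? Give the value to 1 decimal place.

12.1 °C

Neutral buoyancy requires Δρ = 0, i.e. −α(T_deep − T_surf′) + β(S_deep − S_surf) = 0.
T_surf′ = T_deep − (β/α)·ΔS = 13.8 − (7.6 × 10⁻⁴/2.2 × 10⁻⁴)·(+0.49) = 12.107 °C.
Cooling required: 14.9 − (12.107) = 2.793 °C.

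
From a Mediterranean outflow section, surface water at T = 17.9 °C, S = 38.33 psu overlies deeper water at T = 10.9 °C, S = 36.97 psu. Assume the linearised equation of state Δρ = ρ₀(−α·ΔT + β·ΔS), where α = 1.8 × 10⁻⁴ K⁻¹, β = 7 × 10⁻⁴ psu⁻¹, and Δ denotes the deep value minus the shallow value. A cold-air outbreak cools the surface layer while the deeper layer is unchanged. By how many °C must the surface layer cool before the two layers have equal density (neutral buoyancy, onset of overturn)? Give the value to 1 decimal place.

1.7 °C

Neutral buoyancy requires Δρ = 0, i.e. −α(T_deep − T_surf′) + β(S_deep − S_surf) = 0.
T_surf′ = T_deep − (β/α)·ΔS = 10.9 − (7 × 10⁻⁴/1.8 × 10⁻⁴)·(-1.36) = 16.189 °C.
Cooling required: 17.9 − (16.189) = 1.711 °C.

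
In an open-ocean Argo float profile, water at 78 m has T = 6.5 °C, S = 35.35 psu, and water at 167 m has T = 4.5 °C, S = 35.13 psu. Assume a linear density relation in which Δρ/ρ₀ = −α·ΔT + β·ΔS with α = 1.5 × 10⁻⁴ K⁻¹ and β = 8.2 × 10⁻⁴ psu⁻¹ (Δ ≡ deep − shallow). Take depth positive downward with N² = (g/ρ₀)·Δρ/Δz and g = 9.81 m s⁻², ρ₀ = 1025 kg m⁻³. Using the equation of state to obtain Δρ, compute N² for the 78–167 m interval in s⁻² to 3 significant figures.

1.32 × 10⁻⁵ s⁻²

ΔT = -2.0 K, ΔS = -0.22 psu (deep − shallow).
Δρ/ρ₀ = −αΔT + βΔS = 3.00 × 10⁻⁴ − 1.804 × 10⁻⁴ = 1.196 × 10⁻⁴, so Δρ ≈ 0.1226 kg m⁻³.
N² = (g/ρ₀)·Δρ/Δz = g·(Δρ/ρ₀)/Δz = 9.81 × 1.196 × 10⁻⁴ / 89 = 1.3183 × 10⁻⁵ s⁻² ≈ 1.32 × 10⁻⁵ s⁻².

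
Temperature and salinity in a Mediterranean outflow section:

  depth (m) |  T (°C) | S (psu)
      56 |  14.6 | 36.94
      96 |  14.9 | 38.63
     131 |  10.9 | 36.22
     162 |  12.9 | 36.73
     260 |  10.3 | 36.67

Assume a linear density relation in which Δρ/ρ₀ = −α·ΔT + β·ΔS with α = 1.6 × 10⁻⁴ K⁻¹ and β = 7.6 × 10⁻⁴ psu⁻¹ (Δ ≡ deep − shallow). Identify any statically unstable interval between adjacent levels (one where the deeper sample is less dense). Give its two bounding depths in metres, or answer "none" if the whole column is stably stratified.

96–131 m

Evaluate Δρ/ρ₀ = −αΔT + βΔS across each adjacent pair:
  56–96 m: −αΔT+βΔS = −(1.6 × 10⁻⁴)(+0.3)+(7.6 × 10⁻⁴)(+1.69) = 1.2 × 10⁻³ → stable
  96–131 m: −αΔT+βΔS = −(1.6 × 10⁻⁴)(-4.0)+(7.6 × 10⁻⁴)(-2.41) = -1.2 × 10⁻³ → UNSTABLE
  131–162 m: −αΔT+βΔS = −(1.6 × 10⁻⁴)(+2.0)+(7.6 × 10⁻⁴)(+0.51) = 6.8 × 10⁻⁵ → stable
  162–260 m: −αΔT+βΔS = −(1.6 × 10⁻⁴)(-2.6)+(7.6 × 10⁻⁴)(-0.06) = 3.7 × 10⁻⁴ → stable
The 96–131 m interval has Δρ < 0: lighter water underlies denser water.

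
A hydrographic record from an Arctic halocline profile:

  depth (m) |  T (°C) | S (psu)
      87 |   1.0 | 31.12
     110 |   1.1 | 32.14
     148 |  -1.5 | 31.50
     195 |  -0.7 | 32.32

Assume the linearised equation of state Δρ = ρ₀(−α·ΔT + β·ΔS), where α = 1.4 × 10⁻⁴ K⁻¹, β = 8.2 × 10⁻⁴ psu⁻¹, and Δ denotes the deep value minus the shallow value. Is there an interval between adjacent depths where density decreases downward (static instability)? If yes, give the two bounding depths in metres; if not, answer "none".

110–148 m

Evaluate Δρ/ρ₀ = −αΔT + βΔS across each adjacent pair:
  87–110 m: −αΔT+βΔS = −(1.4 × 10⁻⁴)(+0.1)+(8.2 × 10⁻⁴)(+1.02) = 8.2 × 10⁻⁴ → stable
  110–148 m: −αΔT+βΔS = −(1.4 × 10⁻⁴)(-2.6)+(8.2 × 10⁻⁴)(-0.64) = -1.6 × 10⁻⁴ → UNSTABLE
  148–195 m: −αΔT+βΔS = −(1.4 × 10⁻⁴)(+0.8)+(8.2 × 10⁻⁴)(+0.82) = 5.6 × 10⁻⁴ → stable
The 110–148 m interval has Δρ < 0: lighter water underlies denser water.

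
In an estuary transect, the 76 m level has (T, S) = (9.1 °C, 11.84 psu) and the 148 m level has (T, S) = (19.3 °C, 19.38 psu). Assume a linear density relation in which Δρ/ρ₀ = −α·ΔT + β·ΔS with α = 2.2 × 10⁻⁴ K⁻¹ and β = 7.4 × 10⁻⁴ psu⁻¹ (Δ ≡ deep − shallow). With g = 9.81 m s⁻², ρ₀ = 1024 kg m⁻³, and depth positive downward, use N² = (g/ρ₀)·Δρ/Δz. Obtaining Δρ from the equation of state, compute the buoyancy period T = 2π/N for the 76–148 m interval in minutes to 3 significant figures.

4.91 min

ΔT = +10.2 K, ΔS = +7.54 psu (deep − shallow).
Δρ/ρ₀ = −αΔT + βΔS = -2.244 × 10⁻³ + 5.5796 × 10⁻³ = 3.3356 × 10⁻³, so Δρ ≈ 3.416 kg m⁻³.
N² = (g/ρ₀)·Δρ/Δz = g·(Δρ/ρ₀)/Δz = 9.81 × 3.3356 × 10⁻³ / 72 = 4.5448 × 10⁻⁴ s⁻².
N = √(4.5448 × 10⁻⁴) = 0.021319 rad s⁻¹ → T = 2π/N = 294.72 s = 4.9120 min ≈ 4.91 min.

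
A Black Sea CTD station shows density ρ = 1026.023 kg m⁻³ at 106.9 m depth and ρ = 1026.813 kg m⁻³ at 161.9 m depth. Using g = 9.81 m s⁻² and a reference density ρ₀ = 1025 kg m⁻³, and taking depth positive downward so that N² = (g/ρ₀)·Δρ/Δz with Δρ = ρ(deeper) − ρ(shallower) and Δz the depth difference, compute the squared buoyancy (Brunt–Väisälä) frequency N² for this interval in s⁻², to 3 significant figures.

1.37 × 10⁻⁴ s⁻²

Δρ = 1026.813 − 1026.023 = 0.790 kg m⁻³ over Δz = 161.9 − 106.9 = 55 m.
N² = (9.81/1025) × (0.790/55) = 1.3747 × 10⁻⁴ s⁻² ≈ 1.37 × 10⁻⁴ s⁻².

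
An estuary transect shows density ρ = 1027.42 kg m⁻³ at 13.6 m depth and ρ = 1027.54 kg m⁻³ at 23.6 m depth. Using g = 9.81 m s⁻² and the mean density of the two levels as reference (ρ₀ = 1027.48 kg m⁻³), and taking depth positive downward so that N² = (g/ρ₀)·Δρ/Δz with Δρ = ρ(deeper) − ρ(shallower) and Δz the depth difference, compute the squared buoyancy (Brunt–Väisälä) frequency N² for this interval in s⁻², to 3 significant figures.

Δρ = 1027.54 − 1027.42 = 0.12 kg m⁻³ over Δz = 23.6 − 13.6 = 10 m.
N² = (9.81/1027.48) × (0.12/10) = 1.1457 × 10⁻⁴ s⁻² ≈ 1.15 × 10⁻⁴ s⁻².

1.15 × 10⁻⁴ s⁻²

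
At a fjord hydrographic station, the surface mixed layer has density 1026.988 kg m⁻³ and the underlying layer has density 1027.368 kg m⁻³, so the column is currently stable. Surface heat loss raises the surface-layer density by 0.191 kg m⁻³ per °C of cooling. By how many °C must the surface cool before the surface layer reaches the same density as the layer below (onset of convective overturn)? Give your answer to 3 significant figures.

Density deficit of the surface layer: 1027.368 − 1026.988 = 0.38 kg m⁻³.
Required change = 0.38 / 0.191 = 1.99 °C.

1.99 °C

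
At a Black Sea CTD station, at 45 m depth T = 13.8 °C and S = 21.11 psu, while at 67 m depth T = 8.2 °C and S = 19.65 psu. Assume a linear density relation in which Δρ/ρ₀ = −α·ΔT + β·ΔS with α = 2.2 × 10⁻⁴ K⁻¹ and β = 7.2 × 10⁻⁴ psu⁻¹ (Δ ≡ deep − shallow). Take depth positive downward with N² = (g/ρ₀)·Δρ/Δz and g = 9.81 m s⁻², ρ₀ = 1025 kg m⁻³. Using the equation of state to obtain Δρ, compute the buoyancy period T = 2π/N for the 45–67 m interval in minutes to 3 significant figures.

ΔT = -5.6 K, ΔS = -1.46 psu (deep − shallow).
Δρ/ρ₀ = −αΔT + βΔS = 1.232 × 10⁻³ − 1.0512 × 10⁻³ = 1.808 × 10⁻⁴, so Δρ ≈ 0.1853 kg m⁻³.
N² = (g/ρ₀)·Δρ/Δz = g·(Δρ/ρ₀)/Δz = 9.81 × 1.808 × 10⁻⁴ / 22 = 8.0620 × 10⁻⁵ s⁻².
N = √(8.0620 × 10⁻⁵) = 8.9789 × 10⁻³ rad s⁻¹ → T = 2π/N = 699.77 s = 11.663 min ≈ 11.7 min.

11.7 min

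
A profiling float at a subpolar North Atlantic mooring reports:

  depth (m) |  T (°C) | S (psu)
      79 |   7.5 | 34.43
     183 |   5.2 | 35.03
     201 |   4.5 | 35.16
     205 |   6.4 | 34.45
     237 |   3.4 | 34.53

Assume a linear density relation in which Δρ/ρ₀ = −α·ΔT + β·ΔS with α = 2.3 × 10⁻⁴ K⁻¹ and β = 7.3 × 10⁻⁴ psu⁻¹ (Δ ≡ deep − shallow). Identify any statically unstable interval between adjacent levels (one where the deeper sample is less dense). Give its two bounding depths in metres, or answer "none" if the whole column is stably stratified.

Evaluate Δρ/ρ₀ = −αΔT + βΔS across each adjacent pair:
  79–183 m: −αΔT+βΔS = −(2.3 × 10⁻⁴)(-2.3)+(7.3 × 10⁻⁴)(+0.60) = 9.7 × 10⁻⁴ → stable
  183–201 m: −αΔT+βΔS = −(2.3 × 10⁻⁴)(-0.7)+(7.3 × 10⁻⁴)(+0.13) = 2.6 × 10⁻⁴ → stable
  201–205 m: −αΔT+βΔS = −(2.3 × 10⁻⁴)(+1.9)+(7.3 × 10⁻⁴)(-0.71) = -9.6 × 10⁻⁴ → UNSTABLE
  205–237 m: −αΔT+βΔS = −(2.3 × 10⁻⁴)(-3.0)+(7.3 × 10⁻⁴)(+0.08) = 7.5 × 10⁻⁴ → stable
The 201–205 m interval has Δρ < 0: lighter water underlies denser water.

201–205 m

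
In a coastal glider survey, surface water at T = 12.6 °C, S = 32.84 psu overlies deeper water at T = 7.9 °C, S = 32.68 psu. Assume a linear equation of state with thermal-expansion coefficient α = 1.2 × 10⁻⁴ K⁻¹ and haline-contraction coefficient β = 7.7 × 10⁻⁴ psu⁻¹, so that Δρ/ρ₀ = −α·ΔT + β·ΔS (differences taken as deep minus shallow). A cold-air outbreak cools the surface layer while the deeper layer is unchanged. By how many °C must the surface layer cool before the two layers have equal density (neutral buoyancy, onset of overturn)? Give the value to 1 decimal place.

Neutral buoyancy requires Δρ = 0, i.e. −α(T_deep − T_surf′) + β(S_deep − S_surf) = 0.
T_surf′ = T_deep − (β/α)·ΔS = 7.9 − (7.7 × 10⁻⁴/1.2 × 10⁻⁴)·(-0.16) = 8.927 °C.
Cooling required: 12.6 − (8.927) = 3.673 °C.

3.7 °C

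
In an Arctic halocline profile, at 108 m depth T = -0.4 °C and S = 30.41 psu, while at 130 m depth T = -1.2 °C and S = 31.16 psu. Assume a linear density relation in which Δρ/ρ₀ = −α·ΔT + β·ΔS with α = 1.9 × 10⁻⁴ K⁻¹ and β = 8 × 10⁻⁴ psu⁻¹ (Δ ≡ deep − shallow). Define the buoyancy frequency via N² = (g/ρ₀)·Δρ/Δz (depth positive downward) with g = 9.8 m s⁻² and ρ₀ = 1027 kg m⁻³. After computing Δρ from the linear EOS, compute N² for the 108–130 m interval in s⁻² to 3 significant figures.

3.35 × 10⁻⁴ s⁻²

ΔT = -0.8 K, ΔS = +0.75 psu (deep − shallow).
Δρ/ρ₀ = −αΔT + βΔS = 1.52 × 10⁻⁴ + 6.00 × 10⁻⁴ = 7.52 × 10⁻⁴, so Δρ ≈ 0.7723 kg m⁻³.
N² = (g/ρ₀)·Δρ/Δz = g·(Δρ/ρ₀)/Δz = 9.8 × 7.52 × 10⁻⁴ / 22 = 3.3498 × 10⁻⁴ s⁻² ≈ 3.35 × 10⁻⁴ s⁻².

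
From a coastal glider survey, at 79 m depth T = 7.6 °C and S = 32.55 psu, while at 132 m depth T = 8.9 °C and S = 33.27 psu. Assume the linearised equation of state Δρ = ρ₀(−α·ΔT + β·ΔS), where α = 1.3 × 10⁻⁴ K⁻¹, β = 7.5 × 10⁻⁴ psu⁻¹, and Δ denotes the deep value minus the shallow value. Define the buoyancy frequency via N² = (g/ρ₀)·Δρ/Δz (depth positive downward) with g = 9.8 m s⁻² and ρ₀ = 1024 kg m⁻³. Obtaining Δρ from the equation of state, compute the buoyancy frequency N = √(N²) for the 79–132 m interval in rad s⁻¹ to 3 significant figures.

ΔT = +1.3 K, ΔS = +0.72 psu (deep − shallow).
Δρ/ρ₀ = −αΔT + βΔS = -1.69 × 10⁻⁴ + 5.40 × 10⁻⁴ = 3.71 × 10⁻⁴, so Δρ ≈ 0.3799 kg m⁻³.
N² = (g/ρ₀)·Δρ/Δz = g·(Δρ/ρ₀)/Δz = 9.8 × 3.71 × 10⁻⁴ / 53 = 6.8600 × 10⁻⁵ s⁻².
N = √(6.8600 × 10⁻⁵) = 8.2825 × 10⁻³ rad s⁻¹ ≈ 8.28 × 10⁻³ rad s⁻¹.

8.28 × 10⁻³ rad s⁻¹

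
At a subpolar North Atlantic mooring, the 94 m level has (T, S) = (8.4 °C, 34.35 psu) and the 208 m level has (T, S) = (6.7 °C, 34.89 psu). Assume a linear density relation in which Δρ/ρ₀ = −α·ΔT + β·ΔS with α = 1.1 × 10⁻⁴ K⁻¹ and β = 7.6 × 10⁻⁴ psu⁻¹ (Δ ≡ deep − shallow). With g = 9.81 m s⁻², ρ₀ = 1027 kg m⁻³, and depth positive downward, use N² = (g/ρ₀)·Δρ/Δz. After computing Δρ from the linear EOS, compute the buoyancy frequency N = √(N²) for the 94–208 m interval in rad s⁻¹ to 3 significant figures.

7.17 × 10⁻³ rad s⁻¹

ΔT = -1.7 K, ΔS = +0.54 psu (deep − shallow).
Δρ/ρ₀ = −αΔT + βΔS = 1.87 × 10⁻⁴ + 4.104 × 10⁻⁴ = 5.974 × 10⁻⁴, so Δρ ≈ 0.6135 kg m⁻³.
N² = (g/ρ₀)·Δρ/Δz = g·(Δρ/ρ₀)/Δz = 9.81 × 5.974 × 10⁻⁴ / 114 = 5.1408 × 10⁻⁵ s⁻².
N = √(5.1408 × 10⁻⁵) = 7.1699 × 10⁻³ rad s⁻¹ ≈ 7.17 × 10⁻³ rad s⁻¹.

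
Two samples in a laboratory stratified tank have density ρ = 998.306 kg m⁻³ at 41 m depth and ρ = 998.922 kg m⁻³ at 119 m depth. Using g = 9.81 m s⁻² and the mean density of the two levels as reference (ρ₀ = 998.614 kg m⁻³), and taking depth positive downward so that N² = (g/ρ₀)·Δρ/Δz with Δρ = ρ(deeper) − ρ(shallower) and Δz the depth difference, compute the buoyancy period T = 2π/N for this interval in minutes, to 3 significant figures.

Δρ = 998.922 − 998.306 = 0.616 kg m⁻³ over Δz = 119 − 41 = 78 m.
N² = (9.81/998.614) × (0.616/78) = 7.7581 × 10⁻⁵ s⁻².
N = √(7.7581 × 10⁻⁵) = 8.8080 × 10⁻³ rad s⁻¹, so T = 2π/N = 713.35 s = 11.889 min ≈ 11.9 min.

11.9 min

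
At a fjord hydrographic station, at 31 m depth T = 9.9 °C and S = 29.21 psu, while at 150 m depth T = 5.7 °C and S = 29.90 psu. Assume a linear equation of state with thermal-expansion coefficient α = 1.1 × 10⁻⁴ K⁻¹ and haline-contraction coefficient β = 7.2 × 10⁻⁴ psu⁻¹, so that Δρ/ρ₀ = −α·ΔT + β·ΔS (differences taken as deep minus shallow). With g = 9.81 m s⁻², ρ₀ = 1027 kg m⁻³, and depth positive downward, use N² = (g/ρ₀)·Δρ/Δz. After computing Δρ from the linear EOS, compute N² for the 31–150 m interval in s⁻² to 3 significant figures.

7.90 × 10⁻⁵ s⁻²

ΔT = -4.2 K, ΔS = +0.69 psu (deep − shallow).
Δρ/ρ₀ = −αΔT + βΔS = 4.62 × 10⁻⁴ + 4.968 × 10⁻⁴ = 9.588 × 10⁻⁴, so Δρ ≈ 0.9847 kg m⁻³.
N² = (g/ρ₀)·Δρ/Δz = g·(Δρ/ρ₀)/Δz = 9.81 × 9.588 × 10⁻⁴ / 119 = 7.9041 × 10⁻⁵ s⁻² ≈ 7.90 × 10⁻⁵ s⁻².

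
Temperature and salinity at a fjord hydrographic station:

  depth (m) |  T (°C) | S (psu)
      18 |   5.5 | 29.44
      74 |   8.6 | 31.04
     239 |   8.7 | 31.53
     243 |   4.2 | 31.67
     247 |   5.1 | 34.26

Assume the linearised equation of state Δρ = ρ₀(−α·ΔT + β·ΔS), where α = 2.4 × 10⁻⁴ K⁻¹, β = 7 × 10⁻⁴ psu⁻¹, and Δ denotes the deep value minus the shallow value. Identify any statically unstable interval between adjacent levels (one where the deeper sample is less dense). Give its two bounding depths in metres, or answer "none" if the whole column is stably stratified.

Evaluate Δρ/ρ₀ = −αΔT + βΔS across each adjacent pair:
  18–74 m: −αΔT+βΔS = −(2.4 × 10⁻⁴)(+3.1)+(7 × 10⁻⁴)(+1.60) = 3.8 × 10⁻⁴ → stable
  74–239 m: −αΔT+βΔS = −(2.4 × 10⁻⁴)(+0.1)+(7 × 10⁻⁴)(+0.49) = 3.2 × 10⁻⁴ → stable
  239–243 m: −αΔT+βΔS = −(2.4 × 10⁻⁴)(-4.5)+(7 × 10⁻⁴)(+0.14) = 1.2 × 10⁻³ → stable
  243–247 m: −αΔT+βΔS = −(2.4 × 10⁻⁴)(+0.9)+(7 × 10⁻⁴)(+2.59) = 1.6 × 10⁻³ → stable
Every interval has Δρ > 0: the column is stably stratified throughout.

none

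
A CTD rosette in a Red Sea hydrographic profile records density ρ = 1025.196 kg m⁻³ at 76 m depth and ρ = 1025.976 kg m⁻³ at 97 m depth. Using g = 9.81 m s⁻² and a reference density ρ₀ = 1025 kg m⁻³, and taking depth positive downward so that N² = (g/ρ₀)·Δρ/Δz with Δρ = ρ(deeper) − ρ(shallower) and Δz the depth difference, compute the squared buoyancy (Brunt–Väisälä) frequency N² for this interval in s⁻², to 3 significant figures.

3.55 × 10⁻⁴ s⁻²

Δρ = 1025.976 − 1025.196 = 0.780 kg m⁻³ over Δz = 97 − 76 = 21 m.
N² = (9.81/1025) × (0.780/21) = 3.5548 × 10⁻⁴ s⁻² ≈ 3.55 × 10⁻⁴ s⁻².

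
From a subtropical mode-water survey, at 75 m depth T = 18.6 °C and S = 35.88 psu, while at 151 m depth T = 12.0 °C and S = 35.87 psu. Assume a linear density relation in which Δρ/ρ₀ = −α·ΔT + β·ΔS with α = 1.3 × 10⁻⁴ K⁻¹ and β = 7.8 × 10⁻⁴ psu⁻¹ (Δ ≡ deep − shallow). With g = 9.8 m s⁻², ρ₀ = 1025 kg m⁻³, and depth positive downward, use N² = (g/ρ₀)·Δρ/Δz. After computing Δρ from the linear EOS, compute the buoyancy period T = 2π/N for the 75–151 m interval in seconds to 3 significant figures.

ΔT = -6.6 K, ΔS = -0.01 psu (deep − shallow).
Δρ/ρ₀ = −αΔT + βΔS = 8.58 × 10⁻⁴ − 7.80 × 10⁻⁶ = 8.502 × 10⁻⁴, so Δρ ≈ 0.8715 kg m⁻³.
N² = (g/ρ₀)·Δρ/Δz = g·(Δρ/ρ₀)/Δz = 9.8 × 8.502 × 10⁻⁴ / 76 = 1.0963 × 10⁻⁴ s⁻².
N = √(1.0963 × 10⁻⁴) = 0.010470 rad s⁻¹ → T = 2π/N = 600.11 s ≈ 600 s.

600 s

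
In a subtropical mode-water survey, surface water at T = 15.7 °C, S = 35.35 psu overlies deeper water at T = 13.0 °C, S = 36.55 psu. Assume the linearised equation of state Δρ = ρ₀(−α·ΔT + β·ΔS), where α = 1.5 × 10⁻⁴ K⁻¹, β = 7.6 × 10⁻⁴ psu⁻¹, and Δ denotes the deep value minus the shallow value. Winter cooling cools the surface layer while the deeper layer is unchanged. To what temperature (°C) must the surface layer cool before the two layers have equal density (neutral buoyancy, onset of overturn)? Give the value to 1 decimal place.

Neutral buoyancy requires Δρ = 0, i.e. −α(T_deep − T_surf′) + β(S_deep − S_surf) = 0.
T_surf′ = T_deep − (β/α)·ΔS = 13.0 − (7.6 × 10⁻⁴/1.5 × 10⁻⁴)·(+1.20) = 6.920 °C.
Cooling required: 15.7 − (6.920) = 8.780 °C.

6.9 °C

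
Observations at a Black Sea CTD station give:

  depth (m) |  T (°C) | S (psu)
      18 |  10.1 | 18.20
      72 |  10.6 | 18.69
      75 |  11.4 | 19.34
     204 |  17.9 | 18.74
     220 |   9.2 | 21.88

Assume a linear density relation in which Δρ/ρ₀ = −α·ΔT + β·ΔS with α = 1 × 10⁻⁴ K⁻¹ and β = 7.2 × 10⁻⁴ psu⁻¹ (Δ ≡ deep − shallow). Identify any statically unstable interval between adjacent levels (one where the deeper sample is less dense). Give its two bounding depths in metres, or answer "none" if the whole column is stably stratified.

75–204 m

Evaluate Δρ/ρ₀ = −αΔT + βΔS across each adjacent pair:
  18–72 m: −αΔT+βΔS = −(1 × 10⁻⁴)(+0.5)+(7.2 × 10⁻⁴)(+0.49) = 3.0 × 10⁻⁴ → stable
  72–75 m: −αΔT+βΔS = −(1 × 10⁻⁴)(+0.8)+(7.2 × 10⁻⁴)(+0.65) = 3.9 × 10⁻⁴ → stable
  75–204 m: −αΔT+βΔS = −(1 × 10⁻⁴)(+6.5)+(7.2 × 10⁻⁴)(-0.60) = -1.1 × 10⁻³ → UNSTABLE
  204–220 m: −αΔT+βΔS = −(1 × 10⁻⁴)(-8.7)+(7.2 × 10⁻⁴)(+3.14) = 3.1 × 10⁻³ → stable
The 75–204 m interval has Δρ < 0: lighter water underlies denser water.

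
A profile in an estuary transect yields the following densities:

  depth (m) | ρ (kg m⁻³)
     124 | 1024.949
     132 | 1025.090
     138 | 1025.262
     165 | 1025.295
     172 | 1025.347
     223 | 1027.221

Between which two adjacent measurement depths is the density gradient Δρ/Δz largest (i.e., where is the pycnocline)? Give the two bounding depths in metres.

172–223 m

Compute the density gradient over each adjacent pair:
  124–132 m: Δρ/Δz = 0.141/8 = 0.018 kg m⁻⁴
  132–138 m: Δρ/Δz = 0.172/6 = 0.029 kg m⁻⁴
  138–165 m: Δρ/Δz = 0.033/27 = 1.2 × 10⁻³ kg m⁻⁴
  165–172 m: Δρ/Δz = 0.052/7 = 7.4 × 10⁻³ kg m⁻⁴
  172–223 m: Δρ/Δz = 1.874/51 = 0.037 kg m⁻⁴
The largest gradient is in the 172–223 m interval — the pycnocline.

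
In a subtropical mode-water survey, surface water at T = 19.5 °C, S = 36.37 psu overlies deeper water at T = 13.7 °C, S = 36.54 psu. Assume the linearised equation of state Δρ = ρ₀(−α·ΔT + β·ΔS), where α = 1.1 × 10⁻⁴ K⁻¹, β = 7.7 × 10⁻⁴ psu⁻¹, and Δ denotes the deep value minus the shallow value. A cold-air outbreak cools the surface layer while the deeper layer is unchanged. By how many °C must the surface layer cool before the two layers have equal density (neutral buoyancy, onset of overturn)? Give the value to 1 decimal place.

7.0 °C

Neutral buoyancy requires Δρ = 0, i.e. −α(T_deep − T_surf′) + β(S_deep − S_surf) = 0.
T_surf′ = T_deep − (β/α)·ΔS = 13.7 − (7.7 × 10⁻⁴/1.1 × 10⁻⁴)·(+0.17) = 12.510 °C.
Cooling required: 19.5 − (12.510) = 6.990 °C.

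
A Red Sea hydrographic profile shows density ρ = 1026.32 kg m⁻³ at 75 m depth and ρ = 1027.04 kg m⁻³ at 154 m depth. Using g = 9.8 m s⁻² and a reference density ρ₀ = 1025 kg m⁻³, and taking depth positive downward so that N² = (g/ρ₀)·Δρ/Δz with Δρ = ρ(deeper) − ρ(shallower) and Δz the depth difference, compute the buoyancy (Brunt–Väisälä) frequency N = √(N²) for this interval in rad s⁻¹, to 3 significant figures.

Δρ = 1027.04 − 1026.32 = 0.72 kg m⁻³ over Δz = 154 − 75 = 79 m.
N² = (9.8/1025) × (0.72/79) = 8.7138 × 10⁻⁵ s⁻².
N = √(8.7138 × 10⁻⁵) = 9.3348 × 10⁻³ rad s⁻¹ ≈ 9.33 × 10⁻³ rad s⁻¹.

9.33 × 10⁻³ rad s⁻¹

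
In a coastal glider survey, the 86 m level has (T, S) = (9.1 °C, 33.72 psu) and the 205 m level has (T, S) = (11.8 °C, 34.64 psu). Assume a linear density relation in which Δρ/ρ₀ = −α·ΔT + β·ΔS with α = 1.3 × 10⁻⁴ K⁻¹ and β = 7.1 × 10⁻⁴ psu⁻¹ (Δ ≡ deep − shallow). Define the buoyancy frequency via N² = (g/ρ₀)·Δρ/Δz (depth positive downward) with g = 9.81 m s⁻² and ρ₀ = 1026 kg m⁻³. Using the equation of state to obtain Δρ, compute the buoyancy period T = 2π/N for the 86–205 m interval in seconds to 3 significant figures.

1.26 × 10³ s

ΔT = +2.7 K, ΔS = +0.92 psu (deep − shallow).
Δρ/ρ₀ = −αΔT + βΔS = -3.51 × 10⁻⁴ + 6.532 × 10⁻⁴ = 3.022 × 10⁻⁴, so Δρ ≈ 0.3101 kg m⁻³.
N² = (g/ρ₀)·Δρ/Δz = g·(Δρ/ρ₀)/Δz = 9.81 × 3.022 × 10⁻⁴ / 119 = 2.4912 × 10⁻⁵ s⁻².
N = √(2.4912 × 10⁻⁵) = 4.9912 × 10⁻³ rad s⁻¹ → T = 2π/N = 1.2589 × 10³ s ≈ 1.26 × 10³ s.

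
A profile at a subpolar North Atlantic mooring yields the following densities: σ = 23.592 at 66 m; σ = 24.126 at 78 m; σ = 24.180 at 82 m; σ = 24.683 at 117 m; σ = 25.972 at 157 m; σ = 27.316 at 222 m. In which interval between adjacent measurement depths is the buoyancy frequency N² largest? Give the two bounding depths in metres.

66–78 m

Compute the density gradient over each adjacent pair:
  66–78 m: Δρ/Δz = 0.534/12 = 0.045 kg m⁻⁴
  78–82 m: Δρ/Δz = 0.054/4 = 0.013 kg m⁻⁴
  82–117 m: Δρ/Δz = 0.503/35 = 0.014 kg m⁻⁴
  117–157 m: Δρ/Δz = 1.289/40 = 0.032 kg m⁻⁴
  157–222 m: Δρ/Δz = 1.344/65 = 0.021 kg m⁻⁴
The largest gradient is in the 66–78 m interval — the pycnocline.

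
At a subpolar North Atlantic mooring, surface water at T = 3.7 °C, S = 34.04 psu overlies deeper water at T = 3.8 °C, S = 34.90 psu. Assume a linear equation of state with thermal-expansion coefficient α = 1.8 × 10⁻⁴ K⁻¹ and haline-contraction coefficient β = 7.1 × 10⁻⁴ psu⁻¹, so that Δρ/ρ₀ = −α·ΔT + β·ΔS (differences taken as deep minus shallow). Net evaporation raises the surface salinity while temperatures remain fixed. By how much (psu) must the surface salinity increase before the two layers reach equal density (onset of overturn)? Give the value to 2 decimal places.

Neutral buoyancy requires −α(T_deep − T_surf) + β(S_deep − S_surf′) = 0.
S_surf′ = S_deep − (α/β)·ΔT = 34.90 − (1.8 × 10⁻⁴/7.1 × 10⁻⁴)·(+0.1) = 34.8746 psu.
Increase required: 34.8746 − 34.04 = 0.8346 psu.

0.83 psu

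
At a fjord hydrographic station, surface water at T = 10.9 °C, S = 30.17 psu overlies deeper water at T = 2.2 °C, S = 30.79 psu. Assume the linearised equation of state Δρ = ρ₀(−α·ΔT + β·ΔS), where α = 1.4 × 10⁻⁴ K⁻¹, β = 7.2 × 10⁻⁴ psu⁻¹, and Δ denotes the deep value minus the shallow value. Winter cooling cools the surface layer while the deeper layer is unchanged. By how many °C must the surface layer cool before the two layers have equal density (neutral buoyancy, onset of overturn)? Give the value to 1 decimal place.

11.9 °C

Neutral buoyancy requires Δρ = 0, i.e. −α(T_deep − T_surf′) + β(S_deep − S_surf) = 0.
T_surf′ = T_deep − (β/α)·ΔS = 2.2 − (7.2 × 10⁻⁴/1.4 × 10⁻⁴)·(+0.62) = -0.989 °C.
Cooling required: 10.9 − (-0.989) = 11.889 °C.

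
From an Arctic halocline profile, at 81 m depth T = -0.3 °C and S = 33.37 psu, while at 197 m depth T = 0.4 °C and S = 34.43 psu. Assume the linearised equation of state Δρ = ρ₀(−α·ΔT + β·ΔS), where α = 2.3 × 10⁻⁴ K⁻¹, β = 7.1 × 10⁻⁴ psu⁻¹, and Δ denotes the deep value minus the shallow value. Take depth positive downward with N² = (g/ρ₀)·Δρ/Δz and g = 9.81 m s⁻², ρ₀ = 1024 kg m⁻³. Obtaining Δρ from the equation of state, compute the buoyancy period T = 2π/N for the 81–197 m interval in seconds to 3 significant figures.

ΔT = +0.7 K, ΔS = +1.06 psu (deep − shallow).
Δρ/ρ₀ = −αΔT + βΔS = -1.61 × 10⁻⁴ + 7.526 × 10⁻⁴ = 5.916 × 10⁻⁴, so Δρ ≈ 0.6058 kg m⁻³.
N² = (g/ρ₀)·Δρ/Δz = g·(Δρ/ρ₀)/Δz = 9.81 × 5.916 × 10⁻⁴ / 116 = 5.0031 × 10⁻⁵ s⁻².
N = √(5.0031 × 10⁻⁵) = 7.0733 × 10⁻³ rad s⁻¹ → T = 2π/N = 888.30 s ≈ 888 s.

888 s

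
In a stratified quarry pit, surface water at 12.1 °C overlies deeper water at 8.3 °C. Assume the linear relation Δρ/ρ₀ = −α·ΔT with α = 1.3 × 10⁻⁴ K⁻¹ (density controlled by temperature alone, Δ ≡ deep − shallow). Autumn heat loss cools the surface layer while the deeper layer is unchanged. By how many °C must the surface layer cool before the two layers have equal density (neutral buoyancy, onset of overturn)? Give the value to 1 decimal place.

3.8 °C

With temperature the only control, equal density requires T_surf′ = T_deep.
T_surf′ = 8.3 °C.
Cooling required: 12.1 − 8.3 = 3.8 °C.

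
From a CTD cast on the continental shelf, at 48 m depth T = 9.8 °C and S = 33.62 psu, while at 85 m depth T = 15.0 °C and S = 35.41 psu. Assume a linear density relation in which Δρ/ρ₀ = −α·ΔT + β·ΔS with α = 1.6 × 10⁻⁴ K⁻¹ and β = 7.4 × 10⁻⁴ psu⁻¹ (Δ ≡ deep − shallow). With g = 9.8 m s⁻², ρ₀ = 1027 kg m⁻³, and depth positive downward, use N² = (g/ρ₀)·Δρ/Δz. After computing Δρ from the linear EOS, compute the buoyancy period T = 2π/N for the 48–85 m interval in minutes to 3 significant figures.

ΔT = +5.2 K, ΔS = +1.79 psu (deep − shallow).
Δρ/ρ₀ = −αΔT + βΔS = -8.32 × 10⁻⁴ + 1.3246 × 10⁻³ = 4.926 × 10⁻⁴, so Δρ ≈ 0.5059 kg m⁻³.
N² = (g/ρ₀)·Δρ/Δz = g·(Δρ/ρ₀)/Δz = 9.8 × 4.926 × 10⁻⁴ / 37 = 1.3047 × 10⁻⁴ s⁻².
N = √(1.3047 × 10⁻⁴) = 0.011422 rad s⁻¹ → T = 2π/N = 550.10 s = 9.1683 min ≈ 9.17 min.

9.17 min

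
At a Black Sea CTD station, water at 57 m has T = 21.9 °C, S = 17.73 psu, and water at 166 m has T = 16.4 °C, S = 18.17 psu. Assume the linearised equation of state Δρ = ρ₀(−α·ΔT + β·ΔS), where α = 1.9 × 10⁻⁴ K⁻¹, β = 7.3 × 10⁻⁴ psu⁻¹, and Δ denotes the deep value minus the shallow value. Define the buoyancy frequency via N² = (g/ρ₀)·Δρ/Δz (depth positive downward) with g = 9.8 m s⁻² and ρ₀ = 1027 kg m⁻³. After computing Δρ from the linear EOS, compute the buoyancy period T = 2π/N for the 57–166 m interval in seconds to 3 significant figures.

ΔT = -5.5 K, ΔS = +0.44 psu (deep − shallow).
Δρ/ρ₀ = −αΔT + βΔS = 1.045 × 10⁻³ + 3.212 × 10⁻⁴ = 1.3662 × 10⁻³, so Δρ ≈ 1.403 kg m⁻³.
N² = (g/ρ₀)·Δρ/Δz = g·(Δρ/ρ₀)/Δz = 9.8 × 1.3662 × 10⁻³ / 109 = 1.2283 × 10⁻⁴ s⁻².
N = √(1.2283 × 10⁻⁴) = 0.011083 rad s⁻¹ → T = 2π/N = 566.92 s ≈ 567 s.

567 s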